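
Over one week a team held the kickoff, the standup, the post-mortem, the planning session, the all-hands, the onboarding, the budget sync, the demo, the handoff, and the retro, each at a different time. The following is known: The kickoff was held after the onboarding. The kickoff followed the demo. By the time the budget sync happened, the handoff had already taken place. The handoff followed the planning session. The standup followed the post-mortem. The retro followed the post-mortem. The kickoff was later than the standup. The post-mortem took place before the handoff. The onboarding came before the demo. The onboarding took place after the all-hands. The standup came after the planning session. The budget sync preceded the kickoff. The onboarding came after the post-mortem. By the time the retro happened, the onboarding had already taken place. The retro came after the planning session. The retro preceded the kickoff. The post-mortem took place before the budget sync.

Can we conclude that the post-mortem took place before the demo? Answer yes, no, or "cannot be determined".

yes

Chain the constraints: the post-mortem → the onboarding → the demo. Each link is directly stated, so the post-mortem comes before the demo.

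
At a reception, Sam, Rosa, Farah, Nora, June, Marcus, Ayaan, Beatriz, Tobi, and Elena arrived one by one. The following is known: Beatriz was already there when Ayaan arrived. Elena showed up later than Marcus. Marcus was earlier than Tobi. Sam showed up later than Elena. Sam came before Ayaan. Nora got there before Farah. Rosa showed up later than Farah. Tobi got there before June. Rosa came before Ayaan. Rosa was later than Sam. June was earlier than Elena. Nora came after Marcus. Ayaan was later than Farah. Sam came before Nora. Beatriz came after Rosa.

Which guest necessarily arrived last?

Every other guest has a chain of constraints placing them before Ayaan, so Ayaan is last.

Ayaan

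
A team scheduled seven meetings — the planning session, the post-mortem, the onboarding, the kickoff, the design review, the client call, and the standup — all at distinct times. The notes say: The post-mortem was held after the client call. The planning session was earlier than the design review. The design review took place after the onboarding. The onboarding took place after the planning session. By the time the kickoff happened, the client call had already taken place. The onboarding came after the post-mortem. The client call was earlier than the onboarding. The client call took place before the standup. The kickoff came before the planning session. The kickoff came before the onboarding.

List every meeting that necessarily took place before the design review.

Directly stated before the design review: the onboarding and the planning session.
The client call reaches the design review via the client call → the onboarding → the design review.
The kickoff reaches the design review via the kickoff → the planning session → the design review.
The post-mortem reaches the design review via the post-mortem → the onboarding → the design review.

the client call, the kickoff, the onboarding, the planning session, the post-mortem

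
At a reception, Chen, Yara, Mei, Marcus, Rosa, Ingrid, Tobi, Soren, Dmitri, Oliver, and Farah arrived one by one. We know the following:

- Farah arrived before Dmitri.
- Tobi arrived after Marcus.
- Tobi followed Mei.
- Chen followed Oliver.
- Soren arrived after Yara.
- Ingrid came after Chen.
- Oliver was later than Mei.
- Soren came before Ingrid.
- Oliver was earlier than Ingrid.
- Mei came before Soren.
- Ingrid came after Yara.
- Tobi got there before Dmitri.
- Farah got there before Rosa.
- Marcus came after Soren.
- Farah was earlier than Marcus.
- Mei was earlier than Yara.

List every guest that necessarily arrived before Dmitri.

Directly stated before Dmitri: Farah and Tobi.
Marcus reaches Dmitri via Marcus → Tobi → Dmitri.
Mei reaches Dmitri via Mei → Tobi → Dmitri.
Soren reaches Dmitri via Soren → Marcus → Tobi → Dmitri.
Likewise Yara reaches Dmitri by chaining the stated constraints.
No chain forces Oliver (or any of the others) ahead of Dmitri.

Farah, Marcus, Mei, Soren, Tobi, Yara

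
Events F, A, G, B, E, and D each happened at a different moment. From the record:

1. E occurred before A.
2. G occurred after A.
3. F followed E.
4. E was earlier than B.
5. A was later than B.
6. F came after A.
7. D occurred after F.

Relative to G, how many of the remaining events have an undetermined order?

Forced before G: A, B, and E.
That leaves D and F with no forced order relative to G — 2.

2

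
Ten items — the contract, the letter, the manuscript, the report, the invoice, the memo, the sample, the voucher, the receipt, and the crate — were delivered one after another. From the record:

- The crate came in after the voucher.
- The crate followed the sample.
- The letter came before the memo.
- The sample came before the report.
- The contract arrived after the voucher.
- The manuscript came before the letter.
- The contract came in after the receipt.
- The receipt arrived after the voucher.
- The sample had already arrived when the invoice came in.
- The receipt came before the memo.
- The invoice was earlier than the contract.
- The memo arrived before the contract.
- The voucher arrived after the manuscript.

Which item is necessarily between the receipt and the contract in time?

Tracing the constraints gives the receipt → the memo → the contract, so the memo sits after the receipt and before the contract.
No other item is forced both after the receipt and before the contract.

the memo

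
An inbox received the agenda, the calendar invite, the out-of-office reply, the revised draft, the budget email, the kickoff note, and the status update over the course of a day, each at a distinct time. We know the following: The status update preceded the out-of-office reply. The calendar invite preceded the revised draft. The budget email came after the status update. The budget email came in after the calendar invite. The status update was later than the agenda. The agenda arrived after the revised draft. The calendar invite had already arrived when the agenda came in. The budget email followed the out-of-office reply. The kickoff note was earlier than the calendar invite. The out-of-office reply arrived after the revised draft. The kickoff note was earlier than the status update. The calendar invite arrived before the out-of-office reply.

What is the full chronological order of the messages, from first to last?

the kickoff note, the calendar invite, the revised draft, the agenda, the status update, the out-of-office reply, the budget email

The constraints fix every adjacent pair, so only one ordering works:
the kickoff note → the calendar invite → the revised draft → the agenda → the status update → the out-of-office reply → the budget email.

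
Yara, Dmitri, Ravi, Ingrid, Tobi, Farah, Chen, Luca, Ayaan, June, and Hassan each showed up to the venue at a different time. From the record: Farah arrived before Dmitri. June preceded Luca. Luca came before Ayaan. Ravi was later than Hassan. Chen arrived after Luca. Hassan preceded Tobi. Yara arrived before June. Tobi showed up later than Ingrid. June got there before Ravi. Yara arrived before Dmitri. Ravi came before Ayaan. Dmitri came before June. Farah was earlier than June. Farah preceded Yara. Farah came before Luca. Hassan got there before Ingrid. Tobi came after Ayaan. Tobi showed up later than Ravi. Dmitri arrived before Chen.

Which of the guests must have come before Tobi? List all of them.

Ayaan, Dmitri, Farah, Hassan, Ingrid, June, Luca, Ravi, Yara

Directly stated before Tobi: Ayaan, Hassan, Ingrid, and Ravi.
Dmitri reaches Tobi via Dmitri → June → Ravi → Tobi.
Farah reaches Tobi via Farah → Luca → Ayaan → Tobi.
June reaches Tobi via June → Ravi → Tobi.
Likewise Luca and Yara each reach Tobi by chaining the stated constraints.
No chain forces Chen ahead of Tobi.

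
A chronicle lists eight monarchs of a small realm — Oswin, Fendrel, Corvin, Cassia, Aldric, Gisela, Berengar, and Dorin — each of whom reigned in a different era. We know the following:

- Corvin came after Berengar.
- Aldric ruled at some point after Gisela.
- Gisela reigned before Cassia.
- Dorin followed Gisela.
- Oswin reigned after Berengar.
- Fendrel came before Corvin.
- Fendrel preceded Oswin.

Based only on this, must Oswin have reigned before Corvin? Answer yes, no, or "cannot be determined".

No chain of stated constraints runs from Oswin to Corvin, and none runs from Corvin to Oswin either.
So the relative order of Oswin and Corvin is not fixed by the given facts.

cannot be determined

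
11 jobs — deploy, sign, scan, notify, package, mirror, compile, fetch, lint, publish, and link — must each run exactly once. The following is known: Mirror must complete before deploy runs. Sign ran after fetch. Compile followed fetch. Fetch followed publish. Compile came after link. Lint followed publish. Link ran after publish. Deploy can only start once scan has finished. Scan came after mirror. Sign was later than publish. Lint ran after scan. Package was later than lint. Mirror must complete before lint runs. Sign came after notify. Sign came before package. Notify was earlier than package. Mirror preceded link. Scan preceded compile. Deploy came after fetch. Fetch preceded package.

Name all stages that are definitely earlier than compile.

fetch, link, mirror, publish, scan

Directly stated before compile: fetch, link, and scan.
Mirror reaches compile via mirror → link → compile.
Publish reaches compile via publish → fetch → compile.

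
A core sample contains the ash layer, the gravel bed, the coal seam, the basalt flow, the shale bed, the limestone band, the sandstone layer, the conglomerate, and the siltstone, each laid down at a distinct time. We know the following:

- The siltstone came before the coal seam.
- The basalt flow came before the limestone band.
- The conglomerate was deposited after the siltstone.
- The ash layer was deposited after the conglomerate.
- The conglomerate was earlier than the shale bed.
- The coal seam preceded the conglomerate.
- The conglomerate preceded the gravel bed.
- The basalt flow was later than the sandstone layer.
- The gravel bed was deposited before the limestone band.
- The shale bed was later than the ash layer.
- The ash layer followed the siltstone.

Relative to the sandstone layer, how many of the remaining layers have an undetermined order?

6

Forced after the sandstone layer: the basalt flow and the limestone band.
That leaves the ash layer, the coal seam, the conglomerate, the gravel bed, the shale bed, and the siltstone with no forced order relative to the sandstone layer — 6.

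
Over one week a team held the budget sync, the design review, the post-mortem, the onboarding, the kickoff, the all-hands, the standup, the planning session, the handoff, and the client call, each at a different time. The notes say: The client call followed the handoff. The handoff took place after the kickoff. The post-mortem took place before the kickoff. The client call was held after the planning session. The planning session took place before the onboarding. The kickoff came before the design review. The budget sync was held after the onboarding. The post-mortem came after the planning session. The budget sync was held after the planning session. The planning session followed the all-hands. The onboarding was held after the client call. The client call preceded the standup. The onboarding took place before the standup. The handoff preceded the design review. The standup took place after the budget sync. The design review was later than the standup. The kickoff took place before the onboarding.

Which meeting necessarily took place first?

The all-hands has a chain of constraints placing it before every other meeting, so the all-hands must be first.

the all-hands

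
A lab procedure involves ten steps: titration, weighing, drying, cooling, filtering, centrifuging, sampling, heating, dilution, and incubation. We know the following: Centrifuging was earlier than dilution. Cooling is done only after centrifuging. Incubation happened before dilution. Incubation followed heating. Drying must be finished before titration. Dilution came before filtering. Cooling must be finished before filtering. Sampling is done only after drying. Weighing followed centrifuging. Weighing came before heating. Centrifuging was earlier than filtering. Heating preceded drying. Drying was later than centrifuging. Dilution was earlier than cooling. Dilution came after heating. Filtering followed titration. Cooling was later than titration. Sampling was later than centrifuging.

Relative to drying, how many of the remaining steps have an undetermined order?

Forced before drying: centrifuging, heating, and weighing; forced after drying: cooling, filtering, sampling, and titration.
That leaves dilution and incubation with no forced order relative to drying — 2.

2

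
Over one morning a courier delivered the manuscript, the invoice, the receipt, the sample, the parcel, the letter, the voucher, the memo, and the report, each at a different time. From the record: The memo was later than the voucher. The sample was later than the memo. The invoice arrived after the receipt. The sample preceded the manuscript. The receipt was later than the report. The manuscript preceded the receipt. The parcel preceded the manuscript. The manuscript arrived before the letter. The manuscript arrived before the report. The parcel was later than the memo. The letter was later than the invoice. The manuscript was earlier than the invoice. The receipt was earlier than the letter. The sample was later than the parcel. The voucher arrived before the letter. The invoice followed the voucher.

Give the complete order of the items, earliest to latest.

The constraints fix every adjacent pair, so only one ordering works:
the voucher → the memo → the parcel → the sample → the manuscript → the report → the receipt → the invoice → the letter.

the voucher, the memo, the parcel, the sample, the manuscript, the report, the receipt, the invoice, the letter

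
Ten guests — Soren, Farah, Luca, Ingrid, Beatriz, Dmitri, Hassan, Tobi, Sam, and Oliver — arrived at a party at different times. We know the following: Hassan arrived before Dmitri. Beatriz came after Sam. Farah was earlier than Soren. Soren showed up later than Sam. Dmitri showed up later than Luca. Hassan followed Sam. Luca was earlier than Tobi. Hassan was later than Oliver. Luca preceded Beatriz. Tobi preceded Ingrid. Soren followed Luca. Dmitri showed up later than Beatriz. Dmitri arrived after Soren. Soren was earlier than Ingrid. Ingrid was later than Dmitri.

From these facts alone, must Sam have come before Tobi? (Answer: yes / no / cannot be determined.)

cannot be determined

No chain of stated constraints runs from Sam to Tobi, and none runs from Tobi to Sam either.
So the relative order of Sam and Tobi is not fixed by the given facts.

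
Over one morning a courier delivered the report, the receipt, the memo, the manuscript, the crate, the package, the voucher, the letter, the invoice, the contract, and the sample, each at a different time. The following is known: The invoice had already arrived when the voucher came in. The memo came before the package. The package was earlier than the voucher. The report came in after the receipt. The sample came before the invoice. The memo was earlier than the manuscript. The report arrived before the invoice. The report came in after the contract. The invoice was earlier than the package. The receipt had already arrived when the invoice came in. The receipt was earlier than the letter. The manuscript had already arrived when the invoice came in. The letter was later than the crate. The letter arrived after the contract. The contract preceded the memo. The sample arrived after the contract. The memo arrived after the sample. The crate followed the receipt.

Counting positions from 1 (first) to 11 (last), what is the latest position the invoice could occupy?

The invoice must come before the package and the voucher — 2 items forced after it.
Everything else can be placed before the invoice in some valid order, so the invoice can sit as late as position 11 − 2 = 9.

9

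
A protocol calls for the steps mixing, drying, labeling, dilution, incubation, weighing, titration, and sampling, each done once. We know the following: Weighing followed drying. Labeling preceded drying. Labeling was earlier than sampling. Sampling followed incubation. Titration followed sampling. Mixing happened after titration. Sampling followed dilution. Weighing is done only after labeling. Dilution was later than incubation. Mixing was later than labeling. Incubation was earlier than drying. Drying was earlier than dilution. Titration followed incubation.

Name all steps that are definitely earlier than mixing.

Directly stated before mixing: labeling and titration.
Dilution reaches mixing via dilution → sampling → titration → mixing.
Drying reaches mixing via drying → dilution → sampling → titration → mixing.
Incubation reaches mixing via incubation → titration → mixing.
Likewise sampling reaches mixing by chaining the stated constraints.

dilution, drying, incubation, labeling, sampling, titration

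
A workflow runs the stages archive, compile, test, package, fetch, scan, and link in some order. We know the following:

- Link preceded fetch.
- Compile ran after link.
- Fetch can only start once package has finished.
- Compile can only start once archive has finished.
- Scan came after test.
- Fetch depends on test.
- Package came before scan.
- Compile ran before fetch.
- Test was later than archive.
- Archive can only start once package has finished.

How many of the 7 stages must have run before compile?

3

Directly stated before compile: archive and link.
Package reaches compile via package → archive → compile.
That's archive, link, and package — 3 in all.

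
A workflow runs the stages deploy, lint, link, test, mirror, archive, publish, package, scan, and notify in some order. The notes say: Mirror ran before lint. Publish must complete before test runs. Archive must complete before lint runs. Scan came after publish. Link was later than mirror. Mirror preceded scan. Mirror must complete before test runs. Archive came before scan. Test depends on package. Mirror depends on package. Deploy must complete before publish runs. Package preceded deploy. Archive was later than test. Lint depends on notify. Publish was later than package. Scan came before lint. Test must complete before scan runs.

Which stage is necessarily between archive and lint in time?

scan

Tracing the constraints gives archive → scan → lint, so scan sits after archive and before lint.
No other stage is forced both after archive and before lint.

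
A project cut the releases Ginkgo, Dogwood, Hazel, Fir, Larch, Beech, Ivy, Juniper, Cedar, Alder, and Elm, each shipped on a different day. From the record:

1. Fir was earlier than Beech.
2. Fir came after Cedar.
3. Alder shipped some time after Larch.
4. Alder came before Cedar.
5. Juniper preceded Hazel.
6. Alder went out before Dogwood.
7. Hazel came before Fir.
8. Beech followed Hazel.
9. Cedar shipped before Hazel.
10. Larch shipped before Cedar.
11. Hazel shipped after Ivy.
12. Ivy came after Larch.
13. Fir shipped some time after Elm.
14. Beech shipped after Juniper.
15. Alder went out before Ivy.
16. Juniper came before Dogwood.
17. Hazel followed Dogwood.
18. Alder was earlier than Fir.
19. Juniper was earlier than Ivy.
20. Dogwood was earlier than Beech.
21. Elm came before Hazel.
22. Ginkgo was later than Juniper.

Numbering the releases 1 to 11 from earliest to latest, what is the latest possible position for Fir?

Fir must come before Beech — 1 release forced after it.
Everything else can be placed before Fir in some valid order, so Fir can sit as late as position 11 − 1 = 10.

10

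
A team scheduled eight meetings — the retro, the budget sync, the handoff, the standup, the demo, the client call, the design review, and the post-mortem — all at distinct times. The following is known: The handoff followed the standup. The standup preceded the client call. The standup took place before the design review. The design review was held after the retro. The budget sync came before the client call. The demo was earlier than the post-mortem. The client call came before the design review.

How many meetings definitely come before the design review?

4

Directly stated before the design review: the client call, the retro, and the standup.
The budget sync reaches the design review via the budget sync → the client call → the design review.
No chain forces the handoff (or any of the others) ahead of the design review.
That's the budget sync, the client call, the retro, and the standup — 4 in all.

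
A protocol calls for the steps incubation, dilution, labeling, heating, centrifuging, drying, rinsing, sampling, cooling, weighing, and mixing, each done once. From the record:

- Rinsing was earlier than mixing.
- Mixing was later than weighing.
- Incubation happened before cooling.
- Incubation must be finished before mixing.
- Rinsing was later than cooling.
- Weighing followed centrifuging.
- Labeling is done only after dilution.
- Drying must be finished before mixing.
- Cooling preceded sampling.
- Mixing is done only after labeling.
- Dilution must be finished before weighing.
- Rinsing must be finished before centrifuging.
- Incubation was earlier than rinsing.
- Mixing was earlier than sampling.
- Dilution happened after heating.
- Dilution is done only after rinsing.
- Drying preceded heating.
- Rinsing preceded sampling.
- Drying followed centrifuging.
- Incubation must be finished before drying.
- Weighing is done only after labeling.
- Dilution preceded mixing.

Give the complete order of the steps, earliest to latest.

incubation, cooling, rinsing, centrifuging, drying, heating, dilution, labeling, weighing, mixing, sampling

The constraints fix every adjacent pair, so only one ordering works:
incubation → cooling → rinsing → centrifuging → drying → heating → dilution → labeling → weighing → mixing → sampling.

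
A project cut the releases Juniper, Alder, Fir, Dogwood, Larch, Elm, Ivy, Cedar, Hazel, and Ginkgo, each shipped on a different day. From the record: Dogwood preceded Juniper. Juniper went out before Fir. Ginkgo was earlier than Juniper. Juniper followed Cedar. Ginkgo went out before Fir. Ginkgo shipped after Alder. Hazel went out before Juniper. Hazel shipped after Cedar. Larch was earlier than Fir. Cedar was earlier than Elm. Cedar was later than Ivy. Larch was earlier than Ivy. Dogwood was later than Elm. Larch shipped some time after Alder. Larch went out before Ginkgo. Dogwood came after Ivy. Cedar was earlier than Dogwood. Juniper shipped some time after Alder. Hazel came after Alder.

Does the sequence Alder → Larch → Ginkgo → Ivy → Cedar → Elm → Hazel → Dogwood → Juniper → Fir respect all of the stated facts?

yes

Check each stated constraint against the proposed order — e.g. Larch is ahead of Fir; Alder is ahead of Juniper. Every pair is in the required order; nothing is violated.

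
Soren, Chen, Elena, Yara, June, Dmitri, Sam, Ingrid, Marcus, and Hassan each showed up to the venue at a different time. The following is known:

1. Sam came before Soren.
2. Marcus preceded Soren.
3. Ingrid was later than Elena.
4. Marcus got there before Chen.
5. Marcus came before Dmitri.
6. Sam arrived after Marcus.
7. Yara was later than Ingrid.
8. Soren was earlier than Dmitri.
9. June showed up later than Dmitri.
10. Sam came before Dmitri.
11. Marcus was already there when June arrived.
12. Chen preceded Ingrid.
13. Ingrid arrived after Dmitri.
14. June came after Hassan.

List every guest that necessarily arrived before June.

Dmitri, Hassan, Marcus, Sam, Soren

Directly stated before June: Dmitri, Hassan, and Marcus.
Sam reaches June via Sam → Dmitri → June.
Soren reaches June via Soren → Dmitri → June.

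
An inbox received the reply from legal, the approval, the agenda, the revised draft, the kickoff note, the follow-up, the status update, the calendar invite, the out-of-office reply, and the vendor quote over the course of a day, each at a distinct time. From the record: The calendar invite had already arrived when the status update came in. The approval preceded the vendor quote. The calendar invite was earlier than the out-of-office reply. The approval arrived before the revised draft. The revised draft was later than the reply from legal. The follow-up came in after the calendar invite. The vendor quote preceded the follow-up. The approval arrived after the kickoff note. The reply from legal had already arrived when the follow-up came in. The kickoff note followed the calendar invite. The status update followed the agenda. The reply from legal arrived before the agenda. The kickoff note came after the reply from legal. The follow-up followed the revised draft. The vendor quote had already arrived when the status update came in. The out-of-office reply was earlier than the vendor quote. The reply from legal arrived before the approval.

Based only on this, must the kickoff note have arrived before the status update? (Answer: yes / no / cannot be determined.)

Chain the constraints: the kickoff note → the approval → the vendor quote → the status update. Each link is directly stated, so the kickoff note comes before the status update.

yes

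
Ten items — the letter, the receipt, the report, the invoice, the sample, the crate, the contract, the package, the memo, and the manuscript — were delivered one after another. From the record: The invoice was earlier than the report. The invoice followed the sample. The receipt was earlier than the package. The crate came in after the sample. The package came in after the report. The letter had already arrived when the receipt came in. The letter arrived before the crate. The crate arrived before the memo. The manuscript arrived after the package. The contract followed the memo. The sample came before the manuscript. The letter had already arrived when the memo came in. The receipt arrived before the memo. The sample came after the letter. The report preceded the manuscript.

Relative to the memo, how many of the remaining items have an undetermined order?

4

Forced before the memo: the crate, the letter, the receipt, and the sample; forced after the memo: the contract.
That leaves the invoice, the manuscript, the package, and the report with no forced order relative to the memo — 4.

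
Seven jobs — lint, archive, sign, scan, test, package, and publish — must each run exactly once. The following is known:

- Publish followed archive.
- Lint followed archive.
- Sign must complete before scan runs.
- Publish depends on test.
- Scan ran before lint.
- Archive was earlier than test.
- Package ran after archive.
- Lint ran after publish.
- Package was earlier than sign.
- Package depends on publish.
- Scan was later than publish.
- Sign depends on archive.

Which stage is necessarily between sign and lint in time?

Tracing the constraints gives sign → scan → lint, so scan sits after sign and before lint.
No other stage is forced both after sign and before lint.

scan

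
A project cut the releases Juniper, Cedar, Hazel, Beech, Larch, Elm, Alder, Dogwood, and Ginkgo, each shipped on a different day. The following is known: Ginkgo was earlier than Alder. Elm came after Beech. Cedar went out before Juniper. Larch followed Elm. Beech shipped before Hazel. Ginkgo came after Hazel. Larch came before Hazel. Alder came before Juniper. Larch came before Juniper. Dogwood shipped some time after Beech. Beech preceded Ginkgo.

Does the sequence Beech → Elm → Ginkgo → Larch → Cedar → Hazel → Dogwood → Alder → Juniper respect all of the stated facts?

no

The constraints require Hazel before Ginkgo, but in the proposed sequence Ginkgo appears ahead of Hazel. That one violation is enough.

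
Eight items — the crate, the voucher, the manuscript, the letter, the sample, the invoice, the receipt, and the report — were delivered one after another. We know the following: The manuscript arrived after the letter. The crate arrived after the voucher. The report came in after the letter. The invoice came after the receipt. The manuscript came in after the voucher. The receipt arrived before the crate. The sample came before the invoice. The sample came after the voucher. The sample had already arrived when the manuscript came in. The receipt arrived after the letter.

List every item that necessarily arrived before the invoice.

the letter, the receipt, the sample, the voucher

Directly stated before the invoice: the receipt and the sample.
The letter reaches the invoice via the letter → the receipt → the invoice.
The voucher reaches the invoice via the voucher → the sample → the invoice.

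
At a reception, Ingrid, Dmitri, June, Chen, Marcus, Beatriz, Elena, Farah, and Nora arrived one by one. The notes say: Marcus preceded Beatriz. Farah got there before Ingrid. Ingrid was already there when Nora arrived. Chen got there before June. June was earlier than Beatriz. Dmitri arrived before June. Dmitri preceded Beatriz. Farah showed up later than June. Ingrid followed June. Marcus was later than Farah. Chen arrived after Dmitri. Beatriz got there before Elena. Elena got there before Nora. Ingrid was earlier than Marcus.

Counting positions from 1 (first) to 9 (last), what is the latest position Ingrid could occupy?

5

Ingrid must come before Beatriz, Elena, Marcus, and Nora — 4 guests forced after them.
Everything else can be placed before Ingrid in some valid order, so Ingrid can sit as late as position 9 − 4 = 5.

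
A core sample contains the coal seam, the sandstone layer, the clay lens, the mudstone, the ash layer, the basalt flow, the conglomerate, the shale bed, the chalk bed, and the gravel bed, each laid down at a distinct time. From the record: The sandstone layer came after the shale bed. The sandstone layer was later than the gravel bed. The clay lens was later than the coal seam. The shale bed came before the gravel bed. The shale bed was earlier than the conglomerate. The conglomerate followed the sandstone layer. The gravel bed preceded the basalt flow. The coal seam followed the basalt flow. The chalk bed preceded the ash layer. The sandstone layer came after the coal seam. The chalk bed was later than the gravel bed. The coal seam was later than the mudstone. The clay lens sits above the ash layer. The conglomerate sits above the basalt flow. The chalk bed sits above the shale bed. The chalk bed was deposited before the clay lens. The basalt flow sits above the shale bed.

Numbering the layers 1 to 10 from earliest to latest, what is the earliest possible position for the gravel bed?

2

The shale bed must come before the gravel bed — 1 forced predecessor.
Nothing else is forced ahead of the gravel bed, so its earliest slot is position 1 + 1 = 2.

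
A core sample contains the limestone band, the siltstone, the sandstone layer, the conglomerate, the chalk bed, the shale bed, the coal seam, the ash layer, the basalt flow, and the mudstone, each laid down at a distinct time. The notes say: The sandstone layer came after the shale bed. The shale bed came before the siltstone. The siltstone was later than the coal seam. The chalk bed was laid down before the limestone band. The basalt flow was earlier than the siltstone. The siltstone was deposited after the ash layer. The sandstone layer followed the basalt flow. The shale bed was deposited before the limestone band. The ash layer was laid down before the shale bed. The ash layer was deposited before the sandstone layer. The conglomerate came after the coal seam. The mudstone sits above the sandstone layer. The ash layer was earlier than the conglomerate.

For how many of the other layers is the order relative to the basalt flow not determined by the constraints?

6

Forced after the basalt flow: the mudstone, the sandstone layer, and the siltstone.
That leaves the ash layer, the chalk bed, the coal seam, the conglomerate, the limestone band, and the shale bed with no forced order relative to the basalt flow — 6.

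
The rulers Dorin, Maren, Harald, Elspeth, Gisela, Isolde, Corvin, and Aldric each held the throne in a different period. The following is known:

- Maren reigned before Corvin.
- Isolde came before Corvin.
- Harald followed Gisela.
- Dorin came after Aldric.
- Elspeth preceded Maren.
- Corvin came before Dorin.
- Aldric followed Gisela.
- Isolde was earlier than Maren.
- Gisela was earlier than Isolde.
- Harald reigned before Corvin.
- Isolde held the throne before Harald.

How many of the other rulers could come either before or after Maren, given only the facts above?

Forced before Maren: Elspeth, Gisela, and Isolde; forced after Maren: Corvin and Dorin.
That leaves Aldric and Harald with no forced order relative to Maren — 2.

2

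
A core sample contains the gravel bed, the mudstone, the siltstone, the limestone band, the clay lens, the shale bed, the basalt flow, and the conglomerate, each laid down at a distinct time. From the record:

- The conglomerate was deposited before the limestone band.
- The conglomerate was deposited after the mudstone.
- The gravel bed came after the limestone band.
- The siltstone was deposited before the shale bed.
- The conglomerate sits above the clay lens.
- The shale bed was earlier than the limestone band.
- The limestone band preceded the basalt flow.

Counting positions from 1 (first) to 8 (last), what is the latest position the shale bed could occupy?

The shale bed must come before the basalt flow, the gravel bed, and the limestone band — 3 layers forced after it.
Everything else can be placed before the shale bed in some valid order, so the shale bed can sit as late as position 8 − 3 = 5.

5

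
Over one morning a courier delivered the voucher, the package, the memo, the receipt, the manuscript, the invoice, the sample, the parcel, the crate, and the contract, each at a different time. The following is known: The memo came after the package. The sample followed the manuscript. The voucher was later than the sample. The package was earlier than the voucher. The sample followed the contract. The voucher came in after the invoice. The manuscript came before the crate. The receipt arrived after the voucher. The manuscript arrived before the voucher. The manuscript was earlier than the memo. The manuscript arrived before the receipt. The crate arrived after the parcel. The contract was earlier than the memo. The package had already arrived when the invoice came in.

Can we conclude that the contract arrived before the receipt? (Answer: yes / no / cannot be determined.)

Chain the constraints: the contract → the sample → the voucher → the receipt. Each link is directly stated, so the contract comes before the receipt.

yes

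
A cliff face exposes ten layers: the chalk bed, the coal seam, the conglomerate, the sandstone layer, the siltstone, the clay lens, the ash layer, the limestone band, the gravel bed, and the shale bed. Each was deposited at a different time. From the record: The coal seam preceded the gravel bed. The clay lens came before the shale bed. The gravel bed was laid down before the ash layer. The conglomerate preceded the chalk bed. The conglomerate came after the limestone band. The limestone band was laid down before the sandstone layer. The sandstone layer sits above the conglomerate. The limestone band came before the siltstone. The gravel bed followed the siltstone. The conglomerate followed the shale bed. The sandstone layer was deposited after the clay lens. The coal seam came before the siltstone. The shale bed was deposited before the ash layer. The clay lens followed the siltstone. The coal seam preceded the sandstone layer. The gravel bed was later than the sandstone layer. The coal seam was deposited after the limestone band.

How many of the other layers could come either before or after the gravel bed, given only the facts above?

Forced before the gravel bed: the clay lens, the coal seam, the conglomerate, the limestone band, the sandstone layer, the shale bed, and the siltstone; forced after the gravel bed: the ash layer.
That leaves the chalk bed with no forced order relative to the gravel bed — 1.

1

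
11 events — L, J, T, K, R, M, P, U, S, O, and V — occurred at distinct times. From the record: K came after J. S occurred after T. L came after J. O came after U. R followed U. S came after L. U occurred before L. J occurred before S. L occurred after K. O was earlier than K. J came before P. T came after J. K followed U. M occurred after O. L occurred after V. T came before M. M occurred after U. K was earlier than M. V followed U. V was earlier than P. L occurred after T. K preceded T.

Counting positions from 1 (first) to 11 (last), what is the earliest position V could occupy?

2

U must come before V — 1 forced predecessor.
Nothing else is forced ahead of V, so its earliest slot is position 1 + 1 = 2.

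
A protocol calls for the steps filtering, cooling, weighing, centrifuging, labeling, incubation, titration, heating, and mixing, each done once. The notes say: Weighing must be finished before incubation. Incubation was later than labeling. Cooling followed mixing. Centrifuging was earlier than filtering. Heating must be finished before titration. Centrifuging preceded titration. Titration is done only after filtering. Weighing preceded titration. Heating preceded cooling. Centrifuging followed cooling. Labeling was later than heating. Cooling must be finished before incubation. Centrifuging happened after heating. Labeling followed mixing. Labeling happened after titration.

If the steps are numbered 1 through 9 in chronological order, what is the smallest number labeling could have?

8

Centrifuging, cooling, filtering, heating, mixing, titration, and weighing must all come before labeling — 7 forced predecessors.
Nothing else is forced ahead of labeling, so its earliest slot is position 7 + 1 = 8.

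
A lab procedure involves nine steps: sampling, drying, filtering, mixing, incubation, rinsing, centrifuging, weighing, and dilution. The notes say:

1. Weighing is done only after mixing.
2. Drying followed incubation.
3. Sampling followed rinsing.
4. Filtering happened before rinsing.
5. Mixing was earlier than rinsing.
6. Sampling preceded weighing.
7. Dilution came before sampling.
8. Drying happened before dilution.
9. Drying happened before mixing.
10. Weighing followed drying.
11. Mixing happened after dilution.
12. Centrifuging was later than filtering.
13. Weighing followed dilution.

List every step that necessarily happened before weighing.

Directly stated before weighing: dilution, drying, mixing, and sampling.
Filtering reaches weighing via filtering → rinsing → sampling → weighing.
Incubation reaches weighing via incubation → drying → weighing.
Rinsing reaches weighing via rinsing → sampling → weighing.

dilution, drying, filtering, incubation, mixing, rinsing, sampling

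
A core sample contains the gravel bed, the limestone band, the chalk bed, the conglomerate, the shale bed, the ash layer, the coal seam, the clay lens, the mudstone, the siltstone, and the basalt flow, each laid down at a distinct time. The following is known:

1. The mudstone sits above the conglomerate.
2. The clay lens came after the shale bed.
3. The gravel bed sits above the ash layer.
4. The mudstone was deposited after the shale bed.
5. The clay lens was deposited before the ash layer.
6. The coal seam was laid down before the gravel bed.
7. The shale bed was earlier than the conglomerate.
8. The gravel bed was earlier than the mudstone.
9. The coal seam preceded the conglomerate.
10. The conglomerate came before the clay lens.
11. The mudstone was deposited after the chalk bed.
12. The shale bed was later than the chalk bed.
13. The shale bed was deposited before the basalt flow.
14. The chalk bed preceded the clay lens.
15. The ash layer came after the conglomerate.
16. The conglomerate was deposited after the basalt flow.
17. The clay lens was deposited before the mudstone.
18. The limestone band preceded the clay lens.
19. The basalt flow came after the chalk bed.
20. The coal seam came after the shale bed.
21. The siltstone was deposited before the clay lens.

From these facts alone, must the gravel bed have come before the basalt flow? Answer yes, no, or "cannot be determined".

Tracing the constraints gives the basalt flow → the conglomerate → the ash layer → the gravel bed, so the basalt flow must come before the gravel bed.
That means the gravel bed cannot be before the basalt flow.

no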